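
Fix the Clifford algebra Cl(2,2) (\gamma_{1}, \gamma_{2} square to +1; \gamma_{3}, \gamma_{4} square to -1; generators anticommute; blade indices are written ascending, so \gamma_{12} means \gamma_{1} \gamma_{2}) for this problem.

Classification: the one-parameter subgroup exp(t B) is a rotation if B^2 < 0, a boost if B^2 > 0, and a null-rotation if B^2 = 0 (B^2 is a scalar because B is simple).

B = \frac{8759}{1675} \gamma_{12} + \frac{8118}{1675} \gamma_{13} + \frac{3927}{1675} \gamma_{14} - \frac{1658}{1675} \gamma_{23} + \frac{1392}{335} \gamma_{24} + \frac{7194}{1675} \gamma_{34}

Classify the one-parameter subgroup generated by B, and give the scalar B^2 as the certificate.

B^2 term by term: the squares give (\frac{8759}{1675})^2*(\gamma_{12})^2 + (\frac{8118}{1675})^2*(\gamma_{13})^2 + (\frac{3927}{1675})^2*(\gamma_{14})^2 + (-\frac{1658}{1675})^2*(\gamma_{23})^2 + (\frac{1392}{335})^2*(\gamma_{24})^2 + (\frac{7194}{1675})^2*(\gamma_{34})^2 = \frac{76720081}{2805625}*(-1) + \frac{65901924}{2805625}*(+1) + \frac{15421329}{2805625}*(+1) + \frac{2748964}{2805625}*(+1) + \frac{1937664}{112225}*(+1) + \frac{51753636}{2805625}*(-1) = \frac{36}{25} (each basis 2-blade squares to minus the product of its generators' squares); cross terms between blades sharing an index anticommute and cancel; the commuting (index-disjoint) pairs give grade-4 terms 2*c*c'*(blade product), which cancel blade by blade — \gamma_{1234}: \frac{126024492}{2805625} - \frac{22600512}{561125} - \frac{13021932}{2805625} = 0 — confirming B is simple. So B^2 = \frac{36}{25}.
Answer: boost, certificate B^2 = \frac{36}{25}. B^2 = \frac{36}{25} is basis-independent, so its sign is the whole story.


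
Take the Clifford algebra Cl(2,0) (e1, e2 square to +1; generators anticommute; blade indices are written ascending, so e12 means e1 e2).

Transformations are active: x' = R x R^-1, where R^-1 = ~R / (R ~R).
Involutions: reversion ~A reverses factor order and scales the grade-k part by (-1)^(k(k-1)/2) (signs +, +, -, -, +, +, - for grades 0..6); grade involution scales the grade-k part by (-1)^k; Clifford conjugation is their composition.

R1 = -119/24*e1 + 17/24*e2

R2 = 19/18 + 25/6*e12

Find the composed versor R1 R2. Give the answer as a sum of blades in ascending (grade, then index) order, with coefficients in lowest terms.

Distribute over the terms of R1 (each basis-blade product reordered to ascending indices, repeated generators contracted through their squares):
(-119/24*e1) R2 = -2261/432*e1 - 2975/144*e2
(17/24*e2) R2 = -425/144*e1 + 323/432*e2
Summing the partial products and collecting blades:
Answer: -221/27*e1 - 4301/216*e2


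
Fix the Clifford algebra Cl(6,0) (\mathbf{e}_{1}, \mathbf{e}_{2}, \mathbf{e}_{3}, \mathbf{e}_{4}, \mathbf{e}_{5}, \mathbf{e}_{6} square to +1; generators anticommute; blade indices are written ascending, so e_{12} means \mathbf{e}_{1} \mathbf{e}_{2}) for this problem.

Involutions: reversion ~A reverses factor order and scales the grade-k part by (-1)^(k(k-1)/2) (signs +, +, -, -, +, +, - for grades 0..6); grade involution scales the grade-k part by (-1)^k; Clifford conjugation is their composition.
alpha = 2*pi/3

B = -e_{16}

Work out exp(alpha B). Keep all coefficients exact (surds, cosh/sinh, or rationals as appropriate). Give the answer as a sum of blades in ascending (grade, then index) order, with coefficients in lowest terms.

B^2 = (-1)^2*(e_{16})^2 = 1*(-1) = -1 (a basis 2-blade squares to minus the product of its generators' squares).
B^2 = -1 — B^2 < 0, so the exponential closes trigonometrically: l = 1, alpha*l = \frac{2 \pi}{3}, so exp(alpha B) = cos(\frac{2 \pi}{3}) + (sin(\frac{2 \pi}{3})/1)*B = - \frac{1}{2} + (\frac{\sqrt{3}}{2})*B.
Answer: - \frac{1}{2} - \frac{\sqrt{3}}{2} e_{16}


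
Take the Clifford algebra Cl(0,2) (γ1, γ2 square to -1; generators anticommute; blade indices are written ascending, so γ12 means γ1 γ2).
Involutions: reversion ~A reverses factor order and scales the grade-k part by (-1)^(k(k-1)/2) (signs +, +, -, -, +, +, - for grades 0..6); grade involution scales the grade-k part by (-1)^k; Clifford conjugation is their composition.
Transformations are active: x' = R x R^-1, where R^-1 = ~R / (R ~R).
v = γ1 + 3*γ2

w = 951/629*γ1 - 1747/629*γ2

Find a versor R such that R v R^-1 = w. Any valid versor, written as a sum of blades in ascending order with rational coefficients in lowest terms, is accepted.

The midline construction: v and w both square to -10, so reflecting in their sum 1580/629*γ1 + 140/629*γ2 exchanges them.
Answer: 1580/629*γ1 + 140/629*γ2


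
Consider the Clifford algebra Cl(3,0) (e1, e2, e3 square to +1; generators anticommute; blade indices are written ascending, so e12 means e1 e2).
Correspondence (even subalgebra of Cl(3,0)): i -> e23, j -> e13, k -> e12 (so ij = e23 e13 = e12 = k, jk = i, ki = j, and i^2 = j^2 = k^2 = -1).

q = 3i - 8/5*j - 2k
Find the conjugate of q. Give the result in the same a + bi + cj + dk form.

In blades: q = -2*e12 - 8/5*e13 + 3*e23.
Quaternion conjugation is reversion on the even subalgebra: the scalar is fixed and every grade-2 blade flips sign, giving 2*e12 + 8/5*e13 - 3*e23; translating back:
Answer: -3i + 8/5*j + 2k


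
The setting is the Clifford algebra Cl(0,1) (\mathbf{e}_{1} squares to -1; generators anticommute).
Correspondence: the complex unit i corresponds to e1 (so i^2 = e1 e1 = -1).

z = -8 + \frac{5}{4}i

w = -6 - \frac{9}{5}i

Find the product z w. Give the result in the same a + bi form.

In blades: z = -8 + \frac{5}{4} e_{1}, w = -6 - \frac{9}{5} e_{1}.
Distribute z over w term by term (generator squares from the signature, products reordered to ascending indices): (-8)*w = 48 + \frac{72}{5} e_{1}; (\frac{5}{4} e_{1})*w = \frac{9}{4} - \frac{15}{2} e_{1}.
Sum: \frac{201}{4} + \frac{69}{10} e_{1}; translating back through the correspondence:
Answer: \frac{201}{4} + \frac{69}{10}i


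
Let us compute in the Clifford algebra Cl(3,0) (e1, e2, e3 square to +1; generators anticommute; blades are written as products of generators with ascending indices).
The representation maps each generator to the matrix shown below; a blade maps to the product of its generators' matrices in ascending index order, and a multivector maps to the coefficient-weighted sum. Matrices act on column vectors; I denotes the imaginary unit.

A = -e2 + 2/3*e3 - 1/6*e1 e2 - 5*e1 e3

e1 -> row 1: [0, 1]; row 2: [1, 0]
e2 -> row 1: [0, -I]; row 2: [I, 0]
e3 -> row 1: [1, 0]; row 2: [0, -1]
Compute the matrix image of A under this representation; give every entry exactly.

Bivector images (products of the table entries): rho(e1 e2) = rho(e1)rho(e2) = row 1: [I, 0]; row 2: [0, -I]; rho(e1 e3) = rho(e1)rho(e3) = row 1: [0, -1]; row 2: [1, 0].
M = (-1)*rho(e2) + (2/3)*rho(e3) + (-1/6)*rho(e1 e2) + (-5)*rho(e1 e3), summed entrywise:
Answer: row 1: [2/3 - I/6, 5 + I]; row 2: [-5 - I, -2/3 + I/6]


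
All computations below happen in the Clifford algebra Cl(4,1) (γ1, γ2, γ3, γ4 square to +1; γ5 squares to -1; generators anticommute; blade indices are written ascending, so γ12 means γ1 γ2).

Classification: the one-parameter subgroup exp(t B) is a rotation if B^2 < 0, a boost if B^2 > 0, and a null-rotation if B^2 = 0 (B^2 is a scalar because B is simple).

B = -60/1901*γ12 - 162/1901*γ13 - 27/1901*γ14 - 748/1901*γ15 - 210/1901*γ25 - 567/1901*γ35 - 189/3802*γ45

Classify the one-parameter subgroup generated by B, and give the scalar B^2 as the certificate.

B^2 term by term: the squares give (-60/1901)^2*(γ12)^2 + (-162/1901)^2*(γ13)^2 + (-27/1901)^2*(γ14)^2 + (-748/1901)^2*(γ15)^2 + (-210/1901)^2*(γ25)^2 + (-567/1901)^2*(γ35)^2 + (-189/3802)^2*(γ45)^2 = 3600/3613801*(-1) + 26244/3613801*(-1) + 729/3613801*(-1) + 559504/3613801*(+1) + 44100/3613801*(+1) + 321489/3613801*(+1) + 35721/14455204*(+1) = 1/4 (each basis 2-blade squares to minus the product of its generators' squares); cross terms between blades sharing an index anticommute and cancel; the commuting (index-disjoint) pairs give grade-4 terms 2*c*c'*(blade product), which cancel blade by blade — γ1235: 68040/3613801 - 68040/3613801 = 0; γ1245: 11340/3613801 - 11340/3613801 = 0; γ1345: 30618/3613801 - 30618/3613801 = 0 — confirming B is simple. So B^2 = 1/4.
Answer: boost, certificate B^2 = 1/4. The class reads off the invariant scalar 1/4 directly.


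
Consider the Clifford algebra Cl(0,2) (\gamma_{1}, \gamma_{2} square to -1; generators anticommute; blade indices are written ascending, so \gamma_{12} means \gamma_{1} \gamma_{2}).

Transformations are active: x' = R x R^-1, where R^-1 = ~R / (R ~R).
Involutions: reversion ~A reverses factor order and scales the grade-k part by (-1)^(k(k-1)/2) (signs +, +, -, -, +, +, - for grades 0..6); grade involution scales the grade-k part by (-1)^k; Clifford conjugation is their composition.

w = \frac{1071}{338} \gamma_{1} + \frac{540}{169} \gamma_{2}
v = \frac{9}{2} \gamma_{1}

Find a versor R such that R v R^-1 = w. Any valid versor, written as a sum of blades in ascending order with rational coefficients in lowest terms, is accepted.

Construction: equal norms (both -\frac{81}{4}) license R = v + w = \frac{1296}{169} \gamma_{1} + \frac{540}{169} \gamma_{2} — nothing changes along that direction, while (v - w)/2 changes sign, so v maps onto w.
Answer: \frac{1296}{169} \gamma_{1} + \frac{540}{169} \gamma_{2}


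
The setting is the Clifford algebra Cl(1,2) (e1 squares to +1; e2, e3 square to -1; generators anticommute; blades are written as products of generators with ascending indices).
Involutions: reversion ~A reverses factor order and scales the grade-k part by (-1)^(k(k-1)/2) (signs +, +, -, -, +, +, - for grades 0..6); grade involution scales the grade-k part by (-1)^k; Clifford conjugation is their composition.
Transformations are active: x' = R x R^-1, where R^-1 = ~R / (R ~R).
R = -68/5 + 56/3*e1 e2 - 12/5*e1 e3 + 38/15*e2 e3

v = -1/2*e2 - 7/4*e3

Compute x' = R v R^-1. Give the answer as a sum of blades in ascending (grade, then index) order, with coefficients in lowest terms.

~R = -68/5 - 56/3*e1 e2 + 12/5*e1 e3 - 38/15*e2 e3, and R ~R = -12212/75, so R^-1 = ~R / (-12212/75).
R v = 77/15*e1 + 337/30*e2 + 338/15*e3 - 508/15*e1 e2 e3
Answer: 17506/9159*e1 + 8415/6106*e2 - 82463/36636*e3


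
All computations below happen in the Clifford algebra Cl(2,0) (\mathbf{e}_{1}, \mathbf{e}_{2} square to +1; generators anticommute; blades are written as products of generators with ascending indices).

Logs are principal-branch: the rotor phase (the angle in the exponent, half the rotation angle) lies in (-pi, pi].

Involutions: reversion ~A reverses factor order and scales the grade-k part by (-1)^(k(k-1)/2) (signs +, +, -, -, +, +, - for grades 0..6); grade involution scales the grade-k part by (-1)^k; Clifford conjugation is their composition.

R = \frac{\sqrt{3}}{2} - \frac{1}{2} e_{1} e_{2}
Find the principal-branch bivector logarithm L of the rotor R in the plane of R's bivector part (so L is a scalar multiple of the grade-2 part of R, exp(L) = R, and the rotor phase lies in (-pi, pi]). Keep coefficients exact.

The scalar part of R is \frac{\sqrt{3}}{2}, which fixes the principal-branch rotor phase; the unit plane is then the bivector part divided by the sine of that phase, and L is that plane scaled by the phase.
Concretely: cos(phase) = \frac{\sqrt{3}}{2} gives phase = ±\frac{\pi}{6}, and since phase/sin(phase) is even the sign is immaterial: L = (phase/sin(phase)) * <R>_2 = (\frac{\pi}{3}) * <R>_2.
Answer: - \frac{\pi}{6} e_{1} e_{2}


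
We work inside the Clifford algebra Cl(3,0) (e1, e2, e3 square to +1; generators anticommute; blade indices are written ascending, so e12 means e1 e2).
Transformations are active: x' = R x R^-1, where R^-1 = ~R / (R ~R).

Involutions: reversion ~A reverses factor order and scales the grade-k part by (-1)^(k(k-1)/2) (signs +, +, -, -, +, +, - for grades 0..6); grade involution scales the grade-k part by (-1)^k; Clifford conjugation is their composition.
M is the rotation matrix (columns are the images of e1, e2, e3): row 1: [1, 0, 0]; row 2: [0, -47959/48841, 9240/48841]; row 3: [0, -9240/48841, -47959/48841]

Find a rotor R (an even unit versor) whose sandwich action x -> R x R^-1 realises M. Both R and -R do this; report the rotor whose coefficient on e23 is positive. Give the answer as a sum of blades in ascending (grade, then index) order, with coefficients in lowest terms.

Method: write R = a + b12*e12 + b13*e13 + b23*e23 with a^2 + b12^2 + b13^2 + b23^2 = 1 (so R^-1 = ~R). Expanding the columns R e_j ~R gives tr M = 4a^2 - 1 and, from the antisymmetric part, M21 - M12 = -4a*b12, M13 - M31 = 4a*b13, M32 - M23 = -4a*b23.
Here tr M = -47077/48841, so a^2 = (1 + tr M)/4 = 441/48841 and a = ±21/221. Taking a = 21/221: M21 - M12 = 0, M13 - M31 = 0, M32 - M23 = -18480/48841, giving b12 = 0, b13 = 0, b23 = 220/221, i.e. R = 21/221 + 220/221*e23.
Its e23 coefficient is already positive.
Answer: 21/221 + 220/221*e23. Sheet selection: the two-to-one cover makes ±R indistinguishable at the matrix level (trace -47077/48841), so uniqueness comes from the required sign on e23.


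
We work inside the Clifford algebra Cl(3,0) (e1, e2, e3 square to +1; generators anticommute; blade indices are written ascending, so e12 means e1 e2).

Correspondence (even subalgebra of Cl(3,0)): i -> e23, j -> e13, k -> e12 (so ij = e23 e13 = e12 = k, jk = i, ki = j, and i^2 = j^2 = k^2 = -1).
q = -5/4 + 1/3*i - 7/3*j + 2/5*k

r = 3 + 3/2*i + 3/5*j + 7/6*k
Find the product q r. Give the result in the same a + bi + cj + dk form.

In blades: q = -5/4 + 2/5*e12 - 7/3*e13 + 1/3*e23, r = 3 + 7/6*e12 + 3/5*e13 + 3/2*e23.
Distribute q over r term by term (generator squares from the signature, products reordered to ascending indices): (-5/4)*r = -15/4 - 35/24*e12 - 3/4*e13 - 15/8*e23; (2/5*e12)*r = -7/15 + 6/5*e12 + 3/5*e13 - 6/25*e23; (-7/3*e13)*r = 7/5 + 7/2*e12 - 7*e13 - 49/18*e23; (1/3*e23)*r = -1/2 + 1/5*e12 - 7/18*e13 + e23.
Sum: -199/60 + 413/120*e12 - 1357/180*e13 - 6907/1800*e23; translating back through the correspondence:
Answer: -199/60 - 6907/1800*i - 1357/180*j + 413/120*k


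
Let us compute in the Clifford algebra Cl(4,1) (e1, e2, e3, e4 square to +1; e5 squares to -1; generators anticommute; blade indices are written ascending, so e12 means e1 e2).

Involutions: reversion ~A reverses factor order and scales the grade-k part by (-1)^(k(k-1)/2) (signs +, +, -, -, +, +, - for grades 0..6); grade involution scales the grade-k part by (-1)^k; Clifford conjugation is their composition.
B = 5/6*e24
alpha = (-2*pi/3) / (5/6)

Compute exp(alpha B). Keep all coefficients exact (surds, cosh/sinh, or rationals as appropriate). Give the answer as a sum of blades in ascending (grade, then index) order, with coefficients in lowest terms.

B^2 = (5/6)^2*(e24)^2 = 25/36*(-1) = -25/36 (a basis 2-blade squares to minus the product of its generators' squares).
B^2 = -25/36 — the negative square puts this in the circular regime; l = 5/6, alpha*l = -2*pi/3, so exp(alpha B) = cos(-2*pi/3) + (sin(-2*pi/3)/(5/6))*B = -1/2 + (-3*sqrt(3)/5)*B.
Answer: -1/2 - sqrt(3)/2*e24


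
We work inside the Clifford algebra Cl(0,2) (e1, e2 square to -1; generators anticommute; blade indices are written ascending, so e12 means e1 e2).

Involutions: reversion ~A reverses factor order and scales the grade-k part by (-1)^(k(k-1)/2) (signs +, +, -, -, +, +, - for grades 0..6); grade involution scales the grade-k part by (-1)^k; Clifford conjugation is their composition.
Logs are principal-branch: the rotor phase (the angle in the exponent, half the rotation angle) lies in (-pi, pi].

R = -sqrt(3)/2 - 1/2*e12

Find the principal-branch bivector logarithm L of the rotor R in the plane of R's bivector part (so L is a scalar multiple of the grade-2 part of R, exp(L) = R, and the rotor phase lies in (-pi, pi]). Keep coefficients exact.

The scalar part of R is -sqrt(3)/2, which fixes the principal-branch rotor phase; the unit plane is then the bivector part divided by the sine of that phase, and L is that plane scaled by the phase.
Concretely: cos(phase) = -sqrt(3)/2 gives phase = ±5*pi/6, and since phase/sin(phase) is even the sign is immaterial: L = (phase/sin(phase)) * <R>_2 = (5*pi/3) * <R>_2.
Answer: -5*pi/6*e12


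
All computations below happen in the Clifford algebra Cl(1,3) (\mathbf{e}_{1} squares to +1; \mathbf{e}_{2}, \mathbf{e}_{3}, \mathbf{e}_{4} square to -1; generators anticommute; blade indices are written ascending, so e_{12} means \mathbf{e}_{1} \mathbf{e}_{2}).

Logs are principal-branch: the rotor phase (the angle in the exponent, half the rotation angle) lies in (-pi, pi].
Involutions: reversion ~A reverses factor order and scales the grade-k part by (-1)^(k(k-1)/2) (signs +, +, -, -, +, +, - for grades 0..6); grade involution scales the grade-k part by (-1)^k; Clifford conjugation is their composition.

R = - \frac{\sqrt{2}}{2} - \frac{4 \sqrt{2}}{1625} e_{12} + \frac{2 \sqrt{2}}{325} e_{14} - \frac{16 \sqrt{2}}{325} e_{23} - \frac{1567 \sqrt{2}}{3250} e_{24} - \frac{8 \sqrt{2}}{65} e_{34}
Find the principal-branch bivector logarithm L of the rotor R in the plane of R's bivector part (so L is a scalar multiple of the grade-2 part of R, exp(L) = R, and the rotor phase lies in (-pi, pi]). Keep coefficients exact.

The scalar part of R is - \frac{\sqrt{2}}{2}, which fixes the principal-branch rotor phase; the unit plane is then the bivector part divided by the sine of that phase, and L is that plane scaled by the phase.
Concretely: cos(phase) = - \frac{\sqrt{2}}{2} gives phase = ±\frac{3 \pi}{4}, and since phase/sin(phase) is even the sign is immaterial: L = (phase/sin(phase)) * <R>_2 = (\frac{3 \sqrt{2} \pi}{4}) * <R>_2.
Answer: - \frac{6 \pi}{1625} e_{12} + \frac{3 \pi}{325} e_{14} - \frac{24 \pi}{325} e_{23} - \frac{4701 \pi}{6500} e_{24} - \frac{12 \pi}{65} e_{34}


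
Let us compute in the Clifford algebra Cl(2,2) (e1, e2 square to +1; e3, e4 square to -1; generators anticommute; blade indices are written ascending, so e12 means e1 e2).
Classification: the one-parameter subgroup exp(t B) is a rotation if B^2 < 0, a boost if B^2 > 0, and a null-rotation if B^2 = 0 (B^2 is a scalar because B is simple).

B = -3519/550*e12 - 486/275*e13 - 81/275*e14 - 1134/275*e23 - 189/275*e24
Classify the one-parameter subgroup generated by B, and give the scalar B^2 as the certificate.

B^2 term by term: the squares give (-3519/550)^2*(e12)^2 + (-486/275)^2*(e13)^2 + (-81/275)^2*(e14)^2 + (-1134/275)^2*(e23)^2 + (-189/275)^2*(e24)^2 = 12383361/302500*(-1) + 236196/75625*(+1) + 6561/75625*(+1) + 1285956/75625*(+1) + 35721/75625*(+1) = -81/4 (each basis 2-blade squares to minus the product of its generators' squares); cross terms between blades sharing an index anticommute and cancel; the commuting (index-disjoint) pairs give grade-4 terms 2*c*c'*(blade product), which cancel blade by blade — e1234: -183708/75625 + 183708/75625 = 0 — confirming B is simple. So B^2 = -81/4.
Answer: rotation, certificate B^2 = -81/4. The class reads off the invariant scalar -81/4 directly.


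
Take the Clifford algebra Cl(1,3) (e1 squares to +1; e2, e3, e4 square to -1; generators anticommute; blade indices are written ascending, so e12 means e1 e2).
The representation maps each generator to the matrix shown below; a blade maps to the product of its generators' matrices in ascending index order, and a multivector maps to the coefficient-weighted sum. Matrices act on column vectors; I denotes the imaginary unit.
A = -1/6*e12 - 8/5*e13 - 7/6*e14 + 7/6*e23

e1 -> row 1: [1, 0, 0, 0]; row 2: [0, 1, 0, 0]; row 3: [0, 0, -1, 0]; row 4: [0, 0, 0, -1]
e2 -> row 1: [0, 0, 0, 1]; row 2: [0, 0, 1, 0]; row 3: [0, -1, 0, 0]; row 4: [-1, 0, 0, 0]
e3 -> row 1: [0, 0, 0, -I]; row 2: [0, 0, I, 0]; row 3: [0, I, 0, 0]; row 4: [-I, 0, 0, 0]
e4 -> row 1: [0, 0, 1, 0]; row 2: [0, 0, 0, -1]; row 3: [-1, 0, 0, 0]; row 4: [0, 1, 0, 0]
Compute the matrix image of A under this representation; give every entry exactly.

Bivector images (products of the table entries): rho(e12) = rho(e1)rho(e2) = row 1: [0, 0, 0, 1]; row 2: [0, 0, 1, 0]; row 3: [0, 1, 0, 0]; row 4: [1, 0, 0, 0]; rho(e13) = rho(e1)rho(e3) = row 1: [0, 0, 0, -I]; row 2: [0, 0, I, 0]; row 3: [0, -I, 0, 0]; row 4: [I, 0, 0, 0]; rho(e14) = rho(e1)rho(e4) = row 1: [0, 0, 1, 0]; row 2: [0, 0, 0, -1]; row 3: [1, 0, 0, 0]; row 4: [0, -1, 0, 0]; rho(e23) = rho(e2)rho(e3) = row 1: [-I, 0, 0, 0]; row 2: [0, I, 0, 0]; row 3: [0, 0, -I, 0]; row 4: [0, 0, 0, I].
M = (-1/6)*rho(e12) + (-8/5)*rho(e13) + (-7/6)*rho(e14) + (7/6)*rho(e23), summed entrywise:
Answer: row 1: [-7*I/6, 0, -7/6, -1/6 + 8*I/5]; row 2: [0, 7*I/6, -1/6 - 8*I/5, 7/6]; row 3: [-7/6, -1/6 + 8*I/5, -7*I/6, 0]; row 4: [-1/6 - 8*I/5, 7/6, 0, 7*I/6]


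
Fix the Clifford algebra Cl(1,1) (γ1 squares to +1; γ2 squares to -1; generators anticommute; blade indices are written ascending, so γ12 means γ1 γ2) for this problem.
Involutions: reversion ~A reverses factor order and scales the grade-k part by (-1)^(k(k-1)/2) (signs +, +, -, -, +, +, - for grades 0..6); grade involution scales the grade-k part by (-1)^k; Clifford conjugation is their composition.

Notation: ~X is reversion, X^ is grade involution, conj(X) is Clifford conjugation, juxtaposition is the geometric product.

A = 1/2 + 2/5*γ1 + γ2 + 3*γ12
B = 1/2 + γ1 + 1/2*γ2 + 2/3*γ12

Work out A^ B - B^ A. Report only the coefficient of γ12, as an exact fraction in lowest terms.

first term: 47/20 - 28/15*γ1 - 211/60*γ2 + 79/30*γ12
second term: 47/20 - 37/15*γ1 - 181/60*γ2 + 31/30*γ12
Answer: 8/5


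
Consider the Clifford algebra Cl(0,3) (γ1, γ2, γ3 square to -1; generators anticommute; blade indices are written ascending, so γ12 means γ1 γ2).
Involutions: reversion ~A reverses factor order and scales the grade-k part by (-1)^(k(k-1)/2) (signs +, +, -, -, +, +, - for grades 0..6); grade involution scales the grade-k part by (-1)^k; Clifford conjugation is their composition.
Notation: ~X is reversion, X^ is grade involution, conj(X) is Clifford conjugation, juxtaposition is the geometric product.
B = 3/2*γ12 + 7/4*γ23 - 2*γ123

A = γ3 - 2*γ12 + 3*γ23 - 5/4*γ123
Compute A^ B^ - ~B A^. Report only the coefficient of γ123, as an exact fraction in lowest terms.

first term: 1/4 - 131/16*γ1 - 7/4*γ2 + 17/8*γ3 + 2*γ12 + 8*γ13 - 3/2*γ123
second term: 19/4 - 61/16*γ1 - 7/4*γ2 + 47/8*γ3 + 2*γ12 + 8*γ13 + 3/2*γ123
Answer: -3


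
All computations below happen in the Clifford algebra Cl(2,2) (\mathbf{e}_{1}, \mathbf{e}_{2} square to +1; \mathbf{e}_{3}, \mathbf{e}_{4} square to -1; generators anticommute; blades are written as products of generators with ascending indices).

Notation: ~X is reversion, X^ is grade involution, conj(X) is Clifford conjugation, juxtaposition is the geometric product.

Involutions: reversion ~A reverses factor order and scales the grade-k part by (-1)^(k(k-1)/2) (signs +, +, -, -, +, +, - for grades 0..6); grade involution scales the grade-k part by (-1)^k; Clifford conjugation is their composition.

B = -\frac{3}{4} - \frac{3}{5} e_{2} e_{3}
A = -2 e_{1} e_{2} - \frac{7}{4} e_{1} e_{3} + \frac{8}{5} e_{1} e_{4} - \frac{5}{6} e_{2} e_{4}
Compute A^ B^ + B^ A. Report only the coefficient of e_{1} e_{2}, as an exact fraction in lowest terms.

first term: \frac{51}{20} e_{1} e_{2} + \frac{201}{80} e_{1} e_{3} - \frac{6}{5} e_{1} e_{4} + \frac{5}{8} e_{2} e_{4} + \frac{1}{2} e_{3} e_{4} - \frac{24}{25} e_{1} e_{2} e_{3} e_{4}
second term: \frac{9}{20} e_{1} e_{2} + \frac{9}{80} e_{1} e_{3} - \frac{6}{5} e_{1} e_{4} + \frac{5}{8} e_{2} e_{4} - \frac{1}{2} e_{3} e_{4} - \frac{24}{25} e_{1} e_{2} e_{3} e_{4}
Answer: 3


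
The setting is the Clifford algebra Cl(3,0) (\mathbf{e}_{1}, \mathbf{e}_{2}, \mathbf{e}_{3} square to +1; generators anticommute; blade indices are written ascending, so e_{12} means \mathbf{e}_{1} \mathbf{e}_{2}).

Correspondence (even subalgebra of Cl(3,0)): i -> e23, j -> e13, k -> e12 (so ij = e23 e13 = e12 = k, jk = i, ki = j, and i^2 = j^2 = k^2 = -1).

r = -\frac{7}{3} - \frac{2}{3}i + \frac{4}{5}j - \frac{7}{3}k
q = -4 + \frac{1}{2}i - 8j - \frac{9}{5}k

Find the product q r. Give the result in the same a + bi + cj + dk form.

In blades: q = -4 - \frac{9}{5} e_{12} - 8 e_{13} + \frac{1}{2} e_{23}, r = -\frac{7}{3} - \frac{7}{3} e_{12} + \frac{4}{5} e_{13} - \frac{2}{3} e_{23}.
Distribute q over r term by term (generator squares from the signature, products reordered to ascending indices): (-4)*r = \frac{28}{3} + \frac{28}{3} e_{12} - \frac{16}{5} e_{13} + \frac{8}{3} e_{23}; (-\frac{9}{5} e_{12})*r = -\frac{21}{5} + \frac{21}{5} e_{12} + \frac{6}{5} e_{13} + \frac{36}{25} e_{23}; (-8 e_{13})*r = \frac{32}{5} - \frac{16}{3} e_{12} + \frac{56}{3} e_{13} + \frac{56}{3} e_{23}; (\frac{1}{2} e_{23})*r = \frac{1}{3} + \frac{2}{5} e_{12} + \frac{7}{6} e_{13} - \frac{7}{6} e_{23}.
Sum: \frac{178}{15} + \frac{43}{5} e_{12} + \frac{107}{6} e_{13} + \frac{3241}{150} e_{23}; translating back through the correspondence:
Answer: \frac{178}{15} + \frac{3241}{150}i + \frac{107}{6}j + \frac{43}{5}k


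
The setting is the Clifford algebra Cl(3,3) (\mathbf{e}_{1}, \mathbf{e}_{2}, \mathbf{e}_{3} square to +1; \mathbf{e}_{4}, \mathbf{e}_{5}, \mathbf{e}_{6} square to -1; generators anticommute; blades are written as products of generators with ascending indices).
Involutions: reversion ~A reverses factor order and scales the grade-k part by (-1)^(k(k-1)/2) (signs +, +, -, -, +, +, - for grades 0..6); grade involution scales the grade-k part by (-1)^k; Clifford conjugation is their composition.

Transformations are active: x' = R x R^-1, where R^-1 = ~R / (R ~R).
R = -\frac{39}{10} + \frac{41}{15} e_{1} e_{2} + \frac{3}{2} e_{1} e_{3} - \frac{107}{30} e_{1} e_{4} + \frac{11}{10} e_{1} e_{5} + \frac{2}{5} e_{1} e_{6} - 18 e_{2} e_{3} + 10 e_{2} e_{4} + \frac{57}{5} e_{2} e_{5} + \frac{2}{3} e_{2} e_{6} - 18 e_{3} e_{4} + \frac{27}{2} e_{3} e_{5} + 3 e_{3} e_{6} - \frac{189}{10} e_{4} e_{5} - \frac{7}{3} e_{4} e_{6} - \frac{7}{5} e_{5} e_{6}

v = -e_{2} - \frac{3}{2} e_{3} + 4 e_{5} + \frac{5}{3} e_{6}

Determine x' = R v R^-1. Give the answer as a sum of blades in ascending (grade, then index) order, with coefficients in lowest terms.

~R = -\frac{39}{10} - \frac{41}{15} e_{1} e_{2} - \frac{3}{2} e_{1} e_{3} + \frac{107}{30} e_{1} e_{4} - \frac{11}{10} e_{1} e_{5} - \frac{2}{5} e_{1} e_{6} + 18 e_{2} e_{3} - 10 e_{2} e_{4} - \frac{57}{5} e_{2} e_{5} - \frac{2}{3} e_{2} e_{6} + 18 e_{3} e_{4} - \frac{27}{2} e_{3} e_{5} - 3 e_{3} e_{6} + \frac{189}{10} e_{4} e_{5} + \frac{7}{3} e_{4} e_{6} + \frac{7}{5} e_{5} e_{6}, and R ~R = -\frac{231}{5}, so R^-1 = ~R / (-\frac{231}{5}).
R v = -\frac{201}{20} e_{1} - \frac{1423}{90} e_{2} - \frac{1423}{20} e_{3} + \frac{2812}{45} e_{4} + \frac{1103}{60} e_{5} - \frac{104}{15} e_{6} - \frac{13}{5} e_{1} e_{2} e_{3} - \frac{107}{30} e_{1} e_{2} e_{4} + \frac{361}{30} e_{1} e_{2} e_{5} + \frac{223}{45} e_{1} e_{2} e_{6} - \frac{107}{20} e_{1} e_{3} e_{4} + \frac{153}{20} e_{1} e_{3} e_{5} + \frac{31}{10} e_{1} e_{3} e_{6} - \frac{214}{15} e_{1} e_{4} e_{5} - \frac{107}{18} e_{1} e_{4} e_{6} + \frac{7}{30} e_{1} e_{5} e_{6} + 33 e_{2} e_{3} e_{4} - \frac{342}{5} e_{2} e_{3} e_{5} - 32 e_{2} e_{3} e_{6} + \frac{589}{10} e_{2} e_{4} e_{5} + 19 e_{2} e_{4} e_{6} + \frac{266}{15} e_{2} e_{5} e_{6} - \frac{873}{20} e_{3} e_{4} e_{5} - \frac{53}{2} e_{3} e_{4} e_{6} + \frac{63}{5} e_{3} e_{5} e_{6} - \frac{133}{6} e_{4} e_{5} e_{6}
Answer: -\frac{1189}{495} e_{1} - \frac{2149}{99} e_{2} - \frac{631}{22} e_{3} + \frac{3545}{99} e_{4} + \frac{938}{165} e_{5} - \frac{7}{9} e_{6}


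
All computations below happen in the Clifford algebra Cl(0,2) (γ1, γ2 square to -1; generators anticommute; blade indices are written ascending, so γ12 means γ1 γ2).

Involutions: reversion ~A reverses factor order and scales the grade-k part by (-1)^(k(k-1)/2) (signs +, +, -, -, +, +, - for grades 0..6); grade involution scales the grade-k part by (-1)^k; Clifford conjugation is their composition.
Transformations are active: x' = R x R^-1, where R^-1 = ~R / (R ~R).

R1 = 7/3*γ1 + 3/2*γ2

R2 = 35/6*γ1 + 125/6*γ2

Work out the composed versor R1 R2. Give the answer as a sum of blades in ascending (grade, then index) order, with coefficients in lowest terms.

Distribute over the terms of R1 (each basis-blade product reordered to ascending indices, repeated generators contracted through their squares):
(7/3*γ1) R2 = -245/18 + 875/18*γ12
(3/2*γ2) R2 = -125/4 - 35/4*γ12
Summing the partial products and collecting blades:
Answer: -1615/36 + 1435/36*γ12


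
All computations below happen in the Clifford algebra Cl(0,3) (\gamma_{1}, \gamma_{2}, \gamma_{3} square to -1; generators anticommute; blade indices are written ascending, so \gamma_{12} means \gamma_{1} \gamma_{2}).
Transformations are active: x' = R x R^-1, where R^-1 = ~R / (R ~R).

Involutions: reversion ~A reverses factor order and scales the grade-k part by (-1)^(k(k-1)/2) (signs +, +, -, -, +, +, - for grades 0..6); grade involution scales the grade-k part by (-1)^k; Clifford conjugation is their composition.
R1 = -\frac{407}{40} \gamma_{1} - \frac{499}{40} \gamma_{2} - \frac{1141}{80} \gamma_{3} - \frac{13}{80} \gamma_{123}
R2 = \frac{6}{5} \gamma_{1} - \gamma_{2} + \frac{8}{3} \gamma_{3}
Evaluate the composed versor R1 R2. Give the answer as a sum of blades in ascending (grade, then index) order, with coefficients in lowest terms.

Distribute over the terms of R2 (each basis-blade product reordered to ascending indices, repeated generators contracted through their squares):
R1 (\frac{6}{5} \gamma_{1}) = \frac{1221}{100} + \frac{1497}{100} \gamma_{12} + \frac{3423}{200} \gamma_{13} + \frac{39}{200} \gamma_{23}
R1 (-\gamma_{2}) = -\frac{499}{40} + \frac{407}{40} \gamma_{12} + \frac{13}{80} \gamma_{13} - \frac{1141}{80} \gamma_{23}
R1 (\frac{8}{3} \gamma_{3}) = \frac{1141}{30} + \frac{13}{30} \gamma_{12} - \frac{407}{15} \gamma_{13} - \frac{499}{15} \gamma_{23}
Summing the partial products and collecting blades:
Answer: \frac{22661}{600} + \frac{15347}{600} \gamma_{12} - \frac{11827}{1200} \gamma_{13} - \frac{56801}{1200} \gamma_{23}


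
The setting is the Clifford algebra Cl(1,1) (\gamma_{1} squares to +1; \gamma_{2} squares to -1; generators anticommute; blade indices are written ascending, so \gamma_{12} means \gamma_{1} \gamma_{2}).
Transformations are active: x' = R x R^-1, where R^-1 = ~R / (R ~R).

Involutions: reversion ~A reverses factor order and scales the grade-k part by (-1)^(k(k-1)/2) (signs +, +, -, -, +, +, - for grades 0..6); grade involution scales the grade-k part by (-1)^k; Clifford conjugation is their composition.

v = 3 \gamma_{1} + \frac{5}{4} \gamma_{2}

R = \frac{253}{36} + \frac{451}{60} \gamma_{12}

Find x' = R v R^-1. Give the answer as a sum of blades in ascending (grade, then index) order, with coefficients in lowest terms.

~R = \frac{253}{36} - \frac{451}{60} \gamma_{12}, and R ~R = -\frac{14399}{2025}, so R^-1 = ~R / (-\frac{14399}{2025}).
R v = \frac{187}{16} \gamma_{1} - \frac{9911}{720} \gamma_{2}
Answer: -\frac{5847}{224} \gamma_{1} + \frac{5815}{224} \gamma_{2}


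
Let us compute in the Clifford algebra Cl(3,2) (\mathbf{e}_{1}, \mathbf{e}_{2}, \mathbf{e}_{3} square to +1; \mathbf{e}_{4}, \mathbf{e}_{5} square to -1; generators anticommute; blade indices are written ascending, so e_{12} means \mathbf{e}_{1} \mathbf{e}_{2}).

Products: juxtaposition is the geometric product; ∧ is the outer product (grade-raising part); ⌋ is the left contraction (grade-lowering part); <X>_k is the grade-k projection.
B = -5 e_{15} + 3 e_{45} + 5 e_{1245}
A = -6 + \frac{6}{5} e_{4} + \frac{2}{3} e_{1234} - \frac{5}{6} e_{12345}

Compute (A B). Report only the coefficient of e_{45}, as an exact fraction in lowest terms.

step 1: -\frac{25}{6} e_{3} - \frac{18}{5} e_{5} + 30 e_{15} + \frac{10}{3} e_{35} - 18 e_{45} + \frac{5}{2} e_{123} - 6 e_{125} + 6 e_{145} - \frac{25}{6} e_{234} - 2 e_{1235} - 30 e_{1245} + \frac{10}{3} e_{2345}
Answer: -18


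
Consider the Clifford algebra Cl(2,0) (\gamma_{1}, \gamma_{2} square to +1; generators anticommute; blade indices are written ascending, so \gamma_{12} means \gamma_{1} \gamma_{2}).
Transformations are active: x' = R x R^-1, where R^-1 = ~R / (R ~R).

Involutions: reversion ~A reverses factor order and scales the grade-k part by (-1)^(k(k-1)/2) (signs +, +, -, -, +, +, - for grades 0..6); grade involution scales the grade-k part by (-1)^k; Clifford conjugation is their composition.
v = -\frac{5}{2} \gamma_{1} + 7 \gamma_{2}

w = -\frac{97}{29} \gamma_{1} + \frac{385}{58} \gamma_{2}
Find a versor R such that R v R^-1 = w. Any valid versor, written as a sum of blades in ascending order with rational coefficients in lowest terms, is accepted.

R = v + w = -\frac{339}{58} \gamma_{1} + \frac{791}{58} \gamma_{2} works: the equal norms (\frac{221}{4}) guarantee its sandwich swaps v into w.
Answer: -\frac{339}{58} \gamma_{1} + \frac{791}{58} \gamma_{2}


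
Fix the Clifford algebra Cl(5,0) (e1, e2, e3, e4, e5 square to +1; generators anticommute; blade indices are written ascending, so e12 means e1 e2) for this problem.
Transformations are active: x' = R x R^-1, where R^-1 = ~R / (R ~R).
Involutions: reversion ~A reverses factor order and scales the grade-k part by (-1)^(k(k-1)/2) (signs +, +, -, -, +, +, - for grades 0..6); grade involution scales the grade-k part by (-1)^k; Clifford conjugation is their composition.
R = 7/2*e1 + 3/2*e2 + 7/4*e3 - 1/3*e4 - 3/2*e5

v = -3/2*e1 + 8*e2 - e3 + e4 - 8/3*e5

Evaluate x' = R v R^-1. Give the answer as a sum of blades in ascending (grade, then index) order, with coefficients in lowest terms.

~R = 7/2*e1 + 3/2*e2 + 7/4*e3 - 1/3*e4 - 3/2*e5, and R ~R = 2869/144, so R^-1 = ~R / (2869/144).
R v = 26/3 + 121/4*e12 - 7/8*e13 + 3*e14 - 139/12*e15 - 31/2*e23 + 25/6*e24 + 8*e25 + 17/12*e34 - 37/6*e35 + 43/18*e45
Answer: 26079/5738*e1 - 19208/2869*e2 + 7237/2869*e3 - 3701/2869*e4 + 11720/8607*e5


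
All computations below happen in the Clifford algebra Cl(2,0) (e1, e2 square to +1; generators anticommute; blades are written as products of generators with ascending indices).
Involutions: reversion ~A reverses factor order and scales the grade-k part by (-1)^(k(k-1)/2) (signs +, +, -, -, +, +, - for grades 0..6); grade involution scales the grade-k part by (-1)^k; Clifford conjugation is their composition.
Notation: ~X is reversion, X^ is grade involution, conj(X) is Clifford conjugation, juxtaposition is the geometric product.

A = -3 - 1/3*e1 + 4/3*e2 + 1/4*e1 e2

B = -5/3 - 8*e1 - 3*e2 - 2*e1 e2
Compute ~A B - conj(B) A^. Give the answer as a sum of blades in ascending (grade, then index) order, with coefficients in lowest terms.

first term: 19/6 + 1007/36*e1 + 49/9*e2 + 217/12*e1 e2
second term: 19/6 - 1007/36*e1 - 49/9*e2 - 217/12*e1 e2
Answer: 1007/18*e1 + 98/9*e2 + 217/6*e1 e2


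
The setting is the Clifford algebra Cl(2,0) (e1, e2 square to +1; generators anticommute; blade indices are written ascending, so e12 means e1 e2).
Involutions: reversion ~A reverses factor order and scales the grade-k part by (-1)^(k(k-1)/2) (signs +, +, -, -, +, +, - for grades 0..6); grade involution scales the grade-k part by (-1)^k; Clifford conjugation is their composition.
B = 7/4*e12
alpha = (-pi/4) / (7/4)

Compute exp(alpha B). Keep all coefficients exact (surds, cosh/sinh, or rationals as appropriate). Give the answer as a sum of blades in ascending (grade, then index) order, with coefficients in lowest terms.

B^2 = (7/4)^2*(e12)^2 = 49/16*(-1) = -49/16 (a basis 2-blade squares to minus the product of its generators' squares).
B^2 = -49/16 — a negative square means the series sums to a rotation: l = 7/4, alpha*l = -pi/4, so exp(alpha B) = cos(-pi/4) + (sin(-pi/4)/(7/4))*B = sqrt(2)/2 + (-2*sqrt(2)/7)*B.
Answer: sqrt(2)/2 - sqrt(2)/2*e12


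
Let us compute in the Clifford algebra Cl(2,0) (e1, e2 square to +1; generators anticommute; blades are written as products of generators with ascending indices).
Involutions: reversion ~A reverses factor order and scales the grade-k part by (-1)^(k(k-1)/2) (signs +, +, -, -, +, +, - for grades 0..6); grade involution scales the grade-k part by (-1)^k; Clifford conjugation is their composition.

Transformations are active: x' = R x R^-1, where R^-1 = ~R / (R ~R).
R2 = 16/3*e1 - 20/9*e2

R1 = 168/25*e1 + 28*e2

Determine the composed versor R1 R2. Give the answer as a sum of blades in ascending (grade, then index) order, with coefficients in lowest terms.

Distribute over the terms of R1 (each basis-blade product reordered to ascending indices, repeated generators contracted through their squares):
(168/25*e1) R2 = 896/25 - 224/15*e1 e2
(28*e2) R2 = -560/9 - 448/3*e1 e2
Summing the partial products and collecting blades:
Answer: -5936/225 - 2464/15*e1 e2


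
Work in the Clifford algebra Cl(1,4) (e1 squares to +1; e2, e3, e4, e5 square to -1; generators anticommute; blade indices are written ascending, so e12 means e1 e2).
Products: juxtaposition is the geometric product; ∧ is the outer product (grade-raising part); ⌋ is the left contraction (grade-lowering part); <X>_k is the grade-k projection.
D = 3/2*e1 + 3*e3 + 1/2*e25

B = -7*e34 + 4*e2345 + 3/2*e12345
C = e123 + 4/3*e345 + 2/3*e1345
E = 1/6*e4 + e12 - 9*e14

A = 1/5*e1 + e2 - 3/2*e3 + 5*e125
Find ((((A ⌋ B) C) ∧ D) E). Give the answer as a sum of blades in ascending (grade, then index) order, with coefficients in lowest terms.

step 1: -21/2*e4 - 15/2*e34 - 6*e245 - 4*e345 + 9/4*e1245 + 3/2*e1345 + 3/10*e2345
step 2: -19/3 + 14/3*e1 + 2/5*e2 + 10*e5 + 1/5*e12 + 5*e15 + 19/2*e23 - 14*e35 - 7*e123 - 15/2*e124 + 7*e135 - 3/10*e145 - 3/2*e245 + 9/4*e345 + 21/2*e1234 + 4*e1245 - 6*e1345
step 3: -19/2*e1 - 19*e3 - 3/5*e12 + 14*e13 - 15*e15 + 6/5*e23 - 19/6*e25 - 30*e35 + 297/20*e123 + 7/3*e125 - 36*e135 + 45/2*e1234 + 9/4*e1245 - 171/40*e1345 - 9/2*e2345 + 12*e12345
step 4: -3/5 - 19/2*e2 + 297/20*e3 + 171/2*e4 + 7/3*e5 + 6/5*e13 - 19/12*e14 - 19/6*e15 - 377/2*e23 - 27/5*e24 + 21/4*e25 + 436/3*e34 - 1539/40*e35 + 549/4*e45 - 91/4*e123 - 1/10*e124 + 3/8*e125 - 506/3*e134 - 57/80*e135 + 5/2*e145 - 2669/20*e234 - 579/4*e235 + 775/36*e245 - 307*e345 - 333/40*e1234 + 25/2*e1235 - 260/9*e1245 - 537/2*e1345 - 171/40*e2345
Answer: -3/5 - 19/2*e2 + 297/20*e3 + 171/2*e4 + 7/3*e5 + 6/5*e13 - 19/12*e14 - 19/6*e15 - 377/2*e23 - 27/5*e24 + 21/4*e25 + 436/3*e34 - 1539/40*e35 + 549/4*e45 - 91/4*e123 - 1/10*e124 + 3/8*e125 - 506/3*e134 - 57/80*e135 + 5/2*e145 - 2669/20*e234 - 579/4*e235 + 775/36*e245 - 307*e345 - 333/40*e1234 + 25/2*e1235 - 260/9*e1245 - 537/2*e1345 - 171/40*e2345


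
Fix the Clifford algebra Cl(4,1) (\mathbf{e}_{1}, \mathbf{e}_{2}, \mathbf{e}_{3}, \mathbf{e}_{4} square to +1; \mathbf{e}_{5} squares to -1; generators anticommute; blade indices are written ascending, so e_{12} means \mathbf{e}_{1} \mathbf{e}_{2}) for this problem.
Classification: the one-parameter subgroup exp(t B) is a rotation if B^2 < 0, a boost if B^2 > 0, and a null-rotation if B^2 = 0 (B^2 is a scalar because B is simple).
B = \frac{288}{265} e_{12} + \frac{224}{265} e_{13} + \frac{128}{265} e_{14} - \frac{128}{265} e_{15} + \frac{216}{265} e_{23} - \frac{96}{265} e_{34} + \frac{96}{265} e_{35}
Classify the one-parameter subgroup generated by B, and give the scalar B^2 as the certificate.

B^2 term by term: the squares give (\frac{288}{265})^2*(e_{12})^2 + (\frac{224}{265})^2*(e_{13})^2 + (\frac{128}{265})^2*(e_{14})^2 + (-\frac{128}{265})^2*(e_{15})^2 + (\frac{216}{265})^2*(e_{23})^2 + (-\frac{96}{265})^2*(e_{34})^2 + (\frac{96}{265})^2*(e_{35})^2 = \frac{82944}{70225}*(-1) + \frac{50176}{70225}*(-1) + \frac{16384}{70225}*(-1) + \frac{16384}{70225}*(+1) + \frac{46656}{70225}*(-1) + \frac{9216}{70225}*(-1) + \frac{9216}{70225}*(+1) = -\frac{64}{25} (each basis 2-blade squares to minus the product of its generators' squares); cross terms between blades sharing an index anticommute and cancel; the commuting (index-disjoint) pairs give grade-4 terms 2*c*c'*(blade product), which cancel blade by blade — e_{1234}: -\frac{55296}{70225} + \frac{55296}{70225} = 0; e_{1235}: \frac{55296}{70225} - \frac{55296}{70225} = 0; e_{1345}: -\frac{24576}{70225} + \frac{24576}{70225} = 0 — confirming B is simple. So B^2 = -\frac{64}{25}.
Answer: rotation, certificate B^2 = -\frac{64}{25}. The class reads off the invariant scalar -\frac{64}{25} directly.
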